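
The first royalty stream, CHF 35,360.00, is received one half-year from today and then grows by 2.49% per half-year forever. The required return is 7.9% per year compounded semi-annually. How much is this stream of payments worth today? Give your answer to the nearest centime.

CHF 2,421,917.81

Periodic rate r = 0.079/2 per half-year.
Growing perpetuity (Gordon): PV = PMT₁ / (r − g) = 35,360 / (r − 0.0249) = CHF 2,421,917.81.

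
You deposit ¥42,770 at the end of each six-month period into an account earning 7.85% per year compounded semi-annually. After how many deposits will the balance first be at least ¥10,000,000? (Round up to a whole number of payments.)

Periodic rate r = 0.0785/2 per half-year; n is counted in half-years.
Ordinary annuity FV: 10,000,000 = 42,770 × [((1+r)^n − 1)/r].
(1+r)^n = 1 + 10,000,000 × r / 42,770, so n = ln(1 + 10,000,000·r/42,770) / ln(1+r) = 60.26.
Round up to a whole number of payments: n = 61.

61 payments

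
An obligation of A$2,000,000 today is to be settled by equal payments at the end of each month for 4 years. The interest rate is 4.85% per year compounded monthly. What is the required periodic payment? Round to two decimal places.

Level ordinary annuity; solve PV = PMT × [(1 − (1+r)^−n)/r] for PMT.
Periodic rate r = 0.0485/12 per month; n is counted in months.
With n = 48: PMT = 2,000,000 / ([(1 − (1+r)^−n)/r]) = A$45,922.81

A$45,922.81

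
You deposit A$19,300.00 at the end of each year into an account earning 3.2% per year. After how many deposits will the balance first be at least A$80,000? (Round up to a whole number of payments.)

4 payments

Periodic rate r = 0.032 per year.
Ordinary annuity FV: 80,000 = 19,300 × [((1+r)^n − 1)/r].
(1+r)^n = 1 + 80,000 × r / 19,300, so n = ln(1 + 80,000·r/19,300) / ln(1+r) = 3.95.
Round up to a whole number of payments: n = 4.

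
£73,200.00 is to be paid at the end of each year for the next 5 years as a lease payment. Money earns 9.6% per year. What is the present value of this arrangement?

This is an ordinary annuity: 5 payments of £73,200.00 at the end of each year.
Periodic rate r = 0.096 per year.
PV = PMT × [(1 − (1+r)^−n)/r] = 73,200 × [1 − (1+r)^−5] / r = £280,344.55

£280,344.55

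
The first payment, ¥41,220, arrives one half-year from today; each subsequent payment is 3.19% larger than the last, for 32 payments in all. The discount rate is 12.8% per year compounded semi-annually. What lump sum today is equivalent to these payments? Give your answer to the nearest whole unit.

Periodic rate r = 0.128/2 per half-year; n is counted in half-years.
Growing ordinary annuity: PV = PMT₁ × [1 − ((1+g)/(1+r))^n] / (r − g) = 41,220 × [1 − ((1+0.0319)/(1+r))^32] / (r − 0.0319) = ¥802,304.

¥802,304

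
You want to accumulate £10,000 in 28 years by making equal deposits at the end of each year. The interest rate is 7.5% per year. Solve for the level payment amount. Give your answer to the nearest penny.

Level ordinary annuity; solve FV = PMT × [((1+r)^n − 1)/r] for PMT.
Periodic rate r = 0.075 per year.
With n = 28: PMT = 10,000 / ([((1+r)^n − 1)/r]) = £114.05

£114.05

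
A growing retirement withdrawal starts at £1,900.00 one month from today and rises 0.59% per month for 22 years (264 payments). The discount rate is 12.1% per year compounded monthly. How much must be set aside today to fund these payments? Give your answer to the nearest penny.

£302,339.03

Periodic rate r = 0.121/12 per month; n is counted in months.
Growing ordinary annuity: PV = PMT₁ × [1 − ((1+g)/(1+r))^n] / (r − g) = 1,900 × [1 − ((1+0.0059)/(1+r))^264] / (r − 0.0059) = £302,339.03.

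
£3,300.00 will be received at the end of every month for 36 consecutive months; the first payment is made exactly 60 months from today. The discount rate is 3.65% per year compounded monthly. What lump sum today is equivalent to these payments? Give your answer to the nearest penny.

Ordinary annuity of 36 payments, first payment at period 60.
Periodic rate r = 0.0365/12 per month; n is counted in months.
The ordinary-annuity PV formula values the stream one period before the first payment (period 59); discount that back 59 periods:
PV₀ = 3,300 × [1 − (1+r)^−36] / r × (1+r)^−59 = £93,931.68

£93,931.68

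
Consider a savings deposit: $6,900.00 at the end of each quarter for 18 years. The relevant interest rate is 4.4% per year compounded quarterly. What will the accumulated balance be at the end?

This is an ordinary annuity: 72 deposits of $6,900.00 at the end of each quarter.
Periodic rate r = 0.044/4 per quarter; n is counted in quarters.
FV = PMT × [((1+r)^n − 1)/r] = 6,900 × [(1+r)^72 − 1] / r = $751,648.98

$751,648.98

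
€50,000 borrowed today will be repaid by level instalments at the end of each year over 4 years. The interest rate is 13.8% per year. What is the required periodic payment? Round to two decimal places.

Level ordinary annuity; solve PV = PMT × [(1 − (1+r)^−n)/r] for PMT.
Periodic rate r = 0.138 per year.
With n = 4: PMT = 50,000 / ([(1 − (1+r)^−n)/r]) = €17,089.93

€17,089.93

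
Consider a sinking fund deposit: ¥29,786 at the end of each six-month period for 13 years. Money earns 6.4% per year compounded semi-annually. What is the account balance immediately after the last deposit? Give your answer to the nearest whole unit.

This is an ordinary annuity: 26 deposits of ¥29,786 at the end of each six-month period.
Periodic rate r = 0.064/2 per half-year; n is counted in half-years.
FV = PMT × [((1+r)^n − 1)/r] = 29,786 × [(1+r)^26 − 1] / r = ¥1,180,412

¥1,180,412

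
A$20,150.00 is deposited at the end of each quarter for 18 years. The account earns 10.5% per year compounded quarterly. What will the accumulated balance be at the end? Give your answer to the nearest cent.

A$4,191,151.26

This is an ordinary annuity: 72 deposits of A$20,150.00 at the end of each quarter.
Periodic rate r = 0.105/4 per quarter; n is counted in quarters.
FV = PMT × [((1+r)^n − 1)/r] = 20,150 × [(1+r)^72 − 1] / r = A$4,191,151.26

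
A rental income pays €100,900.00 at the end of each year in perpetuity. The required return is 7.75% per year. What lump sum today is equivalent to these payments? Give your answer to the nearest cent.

Periodic rate r = 0.0775 per year.
Level perpetuity: PV = PMT / r = 100,900 / (0.0775) = €1,301,935.48.

€1,301,935.48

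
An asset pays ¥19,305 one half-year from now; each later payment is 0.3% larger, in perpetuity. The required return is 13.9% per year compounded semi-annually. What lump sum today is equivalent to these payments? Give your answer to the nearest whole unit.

¥290,301

Periodic rate r = 0.139/2 per half-year.
Growing perpetuity (Gordon): PV = PMT₁ / (r − g) = 19,305 / (r − 0.003) = ¥290,301.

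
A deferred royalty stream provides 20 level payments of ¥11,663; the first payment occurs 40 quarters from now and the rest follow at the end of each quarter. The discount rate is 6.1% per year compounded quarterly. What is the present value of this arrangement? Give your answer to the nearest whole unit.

¥110,695

Ordinary annuity of 20 payments, first payment at period 40.
Periodic rate r = 0.061/4 per quarter; n is counted in quarters.
The ordinary-annuity PV formula values the stream one period before the first payment (period 39); discount that back 39 periods:
PV₀ = 11,663 × [1 − (1+r)^−20] / r × (1+r)^−39 = ¥110,695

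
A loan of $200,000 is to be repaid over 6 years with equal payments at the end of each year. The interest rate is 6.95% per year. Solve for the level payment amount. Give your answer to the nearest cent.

$41,894.42

Level ordinary annuity; solve PV = PMT × [(1 − (1+r)^−n)/r] for PMT.
Periodic rate r = 0.0695 per year.
With n = 6: PMT = 200,000 / ([(1 − (1+r)^−n)/r]) = $41,894.42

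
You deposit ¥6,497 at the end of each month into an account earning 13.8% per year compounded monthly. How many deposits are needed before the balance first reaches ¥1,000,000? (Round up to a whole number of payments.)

Periodic rate r = 0.138/12 per month; n is counted in months.
Ordinary annuity FV: 1,000,000 = 6,497 × [((1+r)^n − 1)/r].
(1+r)^n = 1 + 1,000,000 × r / 6,497, so n = ln(1 + 1,000,000·r/6,497) / ln(1+r) = 89.11.
Round up to a whole number of payments: n = 90.

90 payments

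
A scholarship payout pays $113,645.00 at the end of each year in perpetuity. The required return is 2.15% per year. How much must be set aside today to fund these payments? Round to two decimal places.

Periodic rate r = 0.0215 per year.
Level perpetuity: PV = PMT / r = 113,645 / (0.0215) = $5,285,813.95.

$5,285,813.95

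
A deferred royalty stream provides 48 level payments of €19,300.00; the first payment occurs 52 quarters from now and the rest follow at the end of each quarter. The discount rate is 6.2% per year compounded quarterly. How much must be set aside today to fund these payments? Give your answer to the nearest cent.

€296,673.52

Ordinary annuity of 48 payments, first payment at period 52.
Periodic rate r = 0.062/4 per quarter; n is counted in quarters.
The ordinary-annuity PV formula values the stream one period before the first payment (period 51); discount that back 51 periods:
PV₀ = 19,300 × [1 − (1+r)^−48] / r × (1+r)^−51 = €296,673.52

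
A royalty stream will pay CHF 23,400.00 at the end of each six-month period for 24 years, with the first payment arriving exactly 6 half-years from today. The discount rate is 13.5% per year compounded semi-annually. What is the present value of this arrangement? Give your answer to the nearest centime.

Ordinary annuity of 48 payments, first payment at period 6.
Periodic rate r = 0.135/2 per half-year; n is counted in half-years.
The ordinary-annuity PV formula values the stream one period before the first payment (period 5); discount that back 5 periods:
PV₀ = 23,400 × [1 − (1+r)^−48] / r × (1+r)^−5 = CHF 239,201.75

CHF 239,201.75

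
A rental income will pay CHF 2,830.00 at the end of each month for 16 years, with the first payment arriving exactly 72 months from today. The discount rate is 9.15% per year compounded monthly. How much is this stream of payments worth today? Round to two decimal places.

Ordinary annuity of 192 payments, first payment at period 72.
Periodic rate r = 0.0915/12 per month; n is counted in months.
The ordinary-annuity PV formula values the stream one period before the first payment (period 71); discount that back 71 periods:
PV₀ = 2,830 × [1 − (1+r)^−192] / r × (1+r)^−71 = CHF 166,090.81

CHF 166,090.81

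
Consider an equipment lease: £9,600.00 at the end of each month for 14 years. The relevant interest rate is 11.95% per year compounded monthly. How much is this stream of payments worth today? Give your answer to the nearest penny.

£781,583.57

This is an ordinary annuity: 168 payments of £9,600.00 at the end of each month.
Periodic rate r = 0.1195/12 per month; n is counted in months.
PV = PMT × [(1 − (1+r)^−n)/r] = 9,600 × [1 − (1+r)^−168] / r = £781,583.57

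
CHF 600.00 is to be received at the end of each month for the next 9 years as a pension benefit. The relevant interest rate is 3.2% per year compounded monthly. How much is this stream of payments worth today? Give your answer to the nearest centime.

CHF 56,238.96

This is an ordinary annuity: 108 payments of CHF 600.00 at the end of each month.
Periodic rate r = 0.032/12 per month; n is counted in months.
PV = PMT × [(1 − (1+r)^−n)/r] = 600 × [1 − (1+r)^−108] / r = CHF 56,238.96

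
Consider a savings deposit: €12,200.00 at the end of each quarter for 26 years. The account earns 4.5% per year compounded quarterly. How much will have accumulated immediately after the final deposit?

This is an ordinary annuity: 104 deposits of €12,200.00 at the end of each quarter.
Periodic rate r = 0.045/4 per quarter; n is counted in quarters.
FV = PMT × [((1+r)^n − 1)/r] = 12,200 × [(1+r)^104 − 1] / r = €2,386,877.62

€2,386,877.62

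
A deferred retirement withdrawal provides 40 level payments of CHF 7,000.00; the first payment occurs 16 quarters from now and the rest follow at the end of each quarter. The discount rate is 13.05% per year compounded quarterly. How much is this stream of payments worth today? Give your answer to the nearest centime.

CHF 95,855.54

Ordinary annuity of 40 payments, first payment at period 16.
Periodic rate r = 0.1305/4 per quarter; n is counted in quarters.
The ordinary-annuity PV formula values the stream one period before the first payment (period 15); discount that back 15 periods:
PV₀ = 7,000 × [1 − (1+r)^−40] / r × (1+r)^−15 = CHF 95,855.54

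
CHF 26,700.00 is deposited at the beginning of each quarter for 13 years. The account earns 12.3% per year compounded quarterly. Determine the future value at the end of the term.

CHF 3,428,088.04

This is an annuity due: 52 deposits of CHF 26,700.00 at the beginning of each quarter.
Periodic rate r = 0.123/4 per quarter; n is counted in quarters.
FV = PMT × [((1+r)^n − 1)/r] × (1+r) = 26,700 × [(1+r)^52 − 1] / r × (1+r) = CHF 3,428,088.04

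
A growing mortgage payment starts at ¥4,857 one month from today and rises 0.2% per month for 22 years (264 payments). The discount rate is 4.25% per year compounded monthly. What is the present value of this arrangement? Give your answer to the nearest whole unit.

Periodic rate r = 0.0425/12 per month; n is counted in months.
Growing ordinary annuity: PV = PMT₁ × [1 − ((1+g)/(1+r))^n] / (r − g) = 4,857 × [1 − ((1+0.002)/(1+r))^264] / (r − 0.002) = ¥1,051,024.

¥1,051,024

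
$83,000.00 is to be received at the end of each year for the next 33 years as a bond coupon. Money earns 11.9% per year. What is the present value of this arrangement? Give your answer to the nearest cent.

This is an ordinary annuity: 33 payments of $83,000.00 at the end of each year.
Periodic rate r = 0.119 per year.
PV = PMT × [(1 − (1+r)^−n)/r] = 83,000 × [1 − (1+r)^−33] / r = $680,412.73

$680,412.73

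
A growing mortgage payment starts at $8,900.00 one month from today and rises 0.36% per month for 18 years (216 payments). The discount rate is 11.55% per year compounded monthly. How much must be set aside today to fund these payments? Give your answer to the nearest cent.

Periodic rate r = 0.1155/12 per month; n is counted in months.
Growing ordinary annuity: PV = PMT₁ × [1 − ((1+g)/(1+r))^n] / (r − g) = 8,900 × [1 − ((1+0.0036)/(1+r))^216] / (r − 0.0036) = $1,071,713.57.

$1,071,713.57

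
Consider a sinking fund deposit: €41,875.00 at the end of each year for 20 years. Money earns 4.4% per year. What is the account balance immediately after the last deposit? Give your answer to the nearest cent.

€1,300,003.69

This is an ordinary annuity: 20 deposits of €41,875.00 at the end of each year.
Periodic rate r = 0.044 per year.
FV = PMT × [((1+r)^n − 1)/r] = 41,875 × [(1+r)^20 − 1] / r = €1,300,003.69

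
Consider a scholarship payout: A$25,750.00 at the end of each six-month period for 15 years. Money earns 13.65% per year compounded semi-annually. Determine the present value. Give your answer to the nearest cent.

A$325,231.37

This is an ordinary annuity: 30 payments of A$25,750.00 at the end of each six-month period.
Periodic rate r = 0.1365/2 per half-year; n is counted in half-years.
PV = PMT × [(1 − (1+r)^−n)/r] = 25,750 × [1 − (1+r)^−30] / r = A$325,231.37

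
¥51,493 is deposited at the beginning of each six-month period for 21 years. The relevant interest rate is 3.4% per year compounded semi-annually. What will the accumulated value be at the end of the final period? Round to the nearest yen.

This is an annuity due: 42 deposits of ¥51,493 at the beginning of each six-month period.
Periodic rate r = 0.034/2 per half-year; n is counted in half-years.
FV = PMT × [((1+r)^n − 1)/r] × (1+r) = 51,493 × [(1+r)^42 − 1] / r × (1+r) = ¥3,172,677

¥3,172,677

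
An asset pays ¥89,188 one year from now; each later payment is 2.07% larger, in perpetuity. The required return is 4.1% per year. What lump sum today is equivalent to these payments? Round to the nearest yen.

¥4,393,498

Periodic rate r = 0.041 per year.
Growing perpetuity (Gordon): PV = PMT₁ / (r − g) = 89,188 / (r − 0.0207) = ¥4,393,498.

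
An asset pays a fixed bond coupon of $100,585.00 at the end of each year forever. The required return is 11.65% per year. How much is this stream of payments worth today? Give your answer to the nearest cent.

$863,390.56

Periodic rate r = 0.1165 per year.
Level perpetuity: PV = PMT / r = 100,585 / (0.1165) = $863,390.56.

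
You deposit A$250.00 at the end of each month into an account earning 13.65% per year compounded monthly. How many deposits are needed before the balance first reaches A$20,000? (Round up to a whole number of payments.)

Periodic rate r = 0.1365/12 per month; n is counted in months.
Ordinary annuity FV: 20,000 = 250 × [((1+r)^n − 1)/r].
(1+r)^n = 1 + 20,000 × r / 250, so n = ln(1 + 20,000·r/250) / ln(1+r) = 57.21.
Round up to a whole number of payments: n = 58.

58 payments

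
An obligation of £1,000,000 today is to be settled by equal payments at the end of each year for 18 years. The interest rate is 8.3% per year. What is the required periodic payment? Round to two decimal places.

£108,932.57

Level ordinary annuity; solve PV = PMT × [(1 − (1+r)^−n)/r] for PMT.
Periodic rate r = 0.083 per year.
With n = 18: PMT = 1,000,000 / ([(1 − (1+r)^−n)/r]) = £108,932.57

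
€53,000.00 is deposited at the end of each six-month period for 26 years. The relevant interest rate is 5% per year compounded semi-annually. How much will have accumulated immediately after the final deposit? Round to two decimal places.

This is an ordinary annuity: 52 deposits of €53,000.00 at the end of each six-month period.
Periodic rate r = 0.05/2 per half-year; n is counted in half-years.
FV = PMT × [((1+r)^n − 1)/r] = 53,000 × [(1+r)^52 − 1] / r = €5,535,558.18

€5,535,558.18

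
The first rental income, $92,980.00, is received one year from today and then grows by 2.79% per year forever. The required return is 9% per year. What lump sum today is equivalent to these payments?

Periodic rate r = 0.09 per year.
Growing perpetuity (Gordon): PV = PMT₁ / (r − g) = 92,980 / (r − 0.0279) = $1,497,262.48.

$1,497,262.48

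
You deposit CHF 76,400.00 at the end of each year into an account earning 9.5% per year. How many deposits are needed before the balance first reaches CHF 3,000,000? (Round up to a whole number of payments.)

Periodic rate r = 0.095 per year.
Ordinary annuity FV: 3,000,000 = 76,400 × [((1+r)^n − 1)/r].
(1+r)^n = 1 + 3,000,000 × r / 76,400, so n = ln(1 + 3,000,000·r/76,400) / ln(1+r) = 17.12.
Round up to a whole number of payments: n = 18.

18 payments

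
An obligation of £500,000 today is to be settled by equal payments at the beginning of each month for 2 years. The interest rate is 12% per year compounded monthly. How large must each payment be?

Level annuity due; solve PV = PMT × [(1 − (1+r)^−n)/r] × (1+r) for PMT.
Periodic rate r = 0.12/12 per month; n is counted in months.
With n = 24: PMT = 500,000 / ([(1 − (1+r)^−n)/r] × (1+r)) = £23,303.70

£23,303.70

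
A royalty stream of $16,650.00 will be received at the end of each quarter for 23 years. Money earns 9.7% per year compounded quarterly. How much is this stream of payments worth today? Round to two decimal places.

$610,853.10

This is an ordinary annuity: 92 payments of $16,650.00 at the end of each quarter.
Periodic rate r = 0.097/4 per quarter; n is counted in quarters.
PV = PMT × [(1 − (1+r)^−n)/r] = 16,650 × [1 − (1+r)^−92] / r = $610,853.10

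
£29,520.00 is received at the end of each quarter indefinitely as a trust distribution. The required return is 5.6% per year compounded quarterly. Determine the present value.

£2,108,571.43

Periodic rate r = 0.056/4 per quarter.
Level perpetuity: PV = PMT / r = 29,520 / (0.056/4) = £2,108,571.43.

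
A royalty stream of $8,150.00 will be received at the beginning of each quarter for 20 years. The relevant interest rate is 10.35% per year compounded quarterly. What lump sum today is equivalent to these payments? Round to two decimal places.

This is an annuity due: 80 payments of $8,150.00 at the beginning of each quarter.
Periodic rate r = 0.1035/4 per quarter; n is counted in quarters.
PV = PMT × [(1 − (1+r)^−n)/r] × (1+r) = 8,150 × [1 − (1+r)^−80] / r × (1+r) = $281,264.23

$281,264.23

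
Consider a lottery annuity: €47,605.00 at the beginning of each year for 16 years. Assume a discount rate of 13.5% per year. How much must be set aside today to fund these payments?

This is an annuity due: 16 payments of €47,605.00 at the beginning of each year.
Periodic rate r = 0.135 per year.
PV = PMT × [(1 − (1+r)^−n)/r] × (1+r) = 47,605 × [1 − (1+r)^−16] / r × (1+r) = €347,465.38

€347,465.38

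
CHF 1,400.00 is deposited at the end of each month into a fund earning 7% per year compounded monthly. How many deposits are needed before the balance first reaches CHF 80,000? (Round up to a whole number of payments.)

Periodic rate r = 0.07/12 per month; n is counted in months.
Ordinary annuity FV: 80,000 = 1,400 × [((1+r)^n − 1)/r].
(1+r)^n = 1 + 80,000 × r / 1,400, so n = ln(1 + 80,000·r/1,400) / ln(1+r) = 49.46.
Round up to a whole number of payments: n = 50.

50 payments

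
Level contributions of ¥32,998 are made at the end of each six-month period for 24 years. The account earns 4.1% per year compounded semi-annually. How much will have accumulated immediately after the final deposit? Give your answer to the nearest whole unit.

This is an ordinary annuity: 48 deposits of ¥32,998 at the end of each six-month period.
Periodic rate r = 0.041/2 per half-year; n is counted in half-years.
FV = PMT × [((1+r)^n − 1)/r] = 32,998 × [(1+r)^48 − 1] / r = ¥2,653,762

¥2,653,762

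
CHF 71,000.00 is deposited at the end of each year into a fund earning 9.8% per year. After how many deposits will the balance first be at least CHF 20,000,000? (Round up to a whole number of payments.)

36 payments

Periodic rate r = 0.098 per year.
Ordinary annuity FV: 20,000,000 = 71,000 × [((1+r)^n − 1)/r].
(1+r)^n = 1 + 20,000,000 × r / 71,000, so n = ln(1 + 20,000,000·r/71,000) / ln(1+r) = 35.87.
Round up to a whole number of payments: n = 36.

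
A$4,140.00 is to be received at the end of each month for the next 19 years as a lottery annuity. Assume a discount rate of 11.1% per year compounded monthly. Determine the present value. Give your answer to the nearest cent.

This is an ordinary annuity: 228 payments of A$4,140.00 at the end of each month.
Periodic rate r = 0.111/12 per month; n is counted in months.
PV = PMT × [(1 − (1+r)^−n)/r] = 4,140 × [1 − (1+r)^−228] / r = A$392,721.97

A$392,721.97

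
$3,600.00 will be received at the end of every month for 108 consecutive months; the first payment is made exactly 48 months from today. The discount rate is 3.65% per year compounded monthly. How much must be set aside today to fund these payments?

$286,942.77

Ordinary annuity of 108 payments, first payment at period 48.
Periodic rate r = 0.0365/12 per month; n is counted in months.
The ordinary-annuity PV formula values the stream one period before the first payment (period 47); discount that back 47 periods:
PV₀ = 3,600 × [1 − (1+r)^−108] / r × (1+r)^−47 = $286,942.77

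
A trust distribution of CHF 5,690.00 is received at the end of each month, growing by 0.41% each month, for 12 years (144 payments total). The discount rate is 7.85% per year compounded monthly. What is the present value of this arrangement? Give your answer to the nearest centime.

CHF 687,759.39

Periodic rate r = 0.0785/12 per month; n is counted in months.
Growing ordinary annuity: PV = PMT₁ × [1 − ((1+g)/(1+r))^n] / (r − g) = 5,690 × [1 − ((1+0.0041)/(1+r))^144] / (r − 0.0041) = CHF 687,759.39.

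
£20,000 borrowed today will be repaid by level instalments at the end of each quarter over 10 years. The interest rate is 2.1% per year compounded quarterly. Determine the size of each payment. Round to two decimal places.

£555.64

Level ordinary annuity; solve PV = PMT × [(1 − (1+r)^−n)/r] for PMT.
Periodic rate r = 0.021/4 per quarter; n is counted in quarters.
With n = 40: PMT = 20,000 / ([(1 − (1+r)^−n)/r]) = £555.64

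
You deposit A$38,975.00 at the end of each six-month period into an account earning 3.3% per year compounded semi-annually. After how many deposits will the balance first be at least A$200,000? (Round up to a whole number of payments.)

Periodic rate r = 0.033/2 per half-year; n is counted in half-years.
Ordinary annuity FV: 200,000 = 38,975 × [((1+r)^n − 1)/r].
(1+r)^n = 1 + 200,000 × r / 38,975, so n = ln(1 + 200,000·r/38,975) / ln(1+r) = 4.97.
Round up to a whole number of payments: n = 5.

5 payments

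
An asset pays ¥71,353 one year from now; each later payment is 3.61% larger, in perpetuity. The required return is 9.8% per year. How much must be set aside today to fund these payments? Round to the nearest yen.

¥1,152,714

Periodic rate r = 0.098 per year.
Growing perpetuity (Gordon): PV = PMT₁ / (r − g) = 71,353 / (r − 0.0361) = ¥1,152,714.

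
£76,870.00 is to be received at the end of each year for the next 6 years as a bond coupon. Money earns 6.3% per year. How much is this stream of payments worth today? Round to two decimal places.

£374,457.92

This is an ordinary annuity: 6 payments of £76,870.00 at the end of each year.
Periodic rate r = 0.063 per year.
PV = PMT × [(1 − (1+r)^−n)/r] = 76,870 × [1 − (1+r)^−6] / r = £374,457.92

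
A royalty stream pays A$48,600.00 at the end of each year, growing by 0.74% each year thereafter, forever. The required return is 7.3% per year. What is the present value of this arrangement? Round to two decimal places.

A$740,853.66

Periodic rate r = 0.073 per year.
Growing perpetuity (Gordon): PV = PMT₁ / (r − g) = 48,600 / (r − 0.0074) = A$740,853.66.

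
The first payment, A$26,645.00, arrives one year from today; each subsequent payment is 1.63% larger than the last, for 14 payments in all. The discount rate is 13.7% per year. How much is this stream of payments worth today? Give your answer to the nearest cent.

Periodic rate r = 0.137 per year.
Growing ordinary annuity: PV = PMT₁ × [1 − ((1+g)/(1+r))^n] / (r − g) = 26,645 × [1 − ((1+0.0163)/(1+r))^14] / (r − 0.0163) = A$174,879.69.

A$174,879.69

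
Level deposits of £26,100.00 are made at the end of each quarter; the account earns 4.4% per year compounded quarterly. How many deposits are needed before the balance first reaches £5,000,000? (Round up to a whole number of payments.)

Periodic rate r = 0.044/4 per quarter; n is counted in quarters.
Ordinary annuity FV: 5,000,000 = 26,100 × [((1+r)^n − 1)/r].
(1+r)^n = 1 + 5,000,000 × r / 26,100, so n = ln(1 + 5,000,000·r/26,100) / ln(1+r) = 103.63.
Round up to a whole number of payments: n = 104.

104 payments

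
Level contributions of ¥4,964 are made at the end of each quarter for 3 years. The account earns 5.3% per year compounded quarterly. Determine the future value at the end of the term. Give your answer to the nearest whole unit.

¥64,107

This is an ordinary annuity: 12 deposits of ¥4,964 at the end of each quarter.
Periodic rate r = 0.053/4 per quarter; n is counted in quarters.
FV = PMT × [((1+r)^n − 1)/r] = 4,964 × [(1+r)^12 − 1] / r = ¥64,107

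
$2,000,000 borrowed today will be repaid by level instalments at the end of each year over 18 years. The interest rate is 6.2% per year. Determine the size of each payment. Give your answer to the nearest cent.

Level ordinary annuity; solve PV = PMT × [(1 − (1+r)^−n)/r] for PMT.
Periodic rate r = 0.062 per year.
With n = 18: PMT = 2,000,000 / ([(1 − (1+r)^−n)/r]) = $187,496.96

$187,496.96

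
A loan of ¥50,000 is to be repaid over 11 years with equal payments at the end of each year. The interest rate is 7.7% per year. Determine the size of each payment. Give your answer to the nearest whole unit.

Level ordinary annuity; solve PV = PMT × [(1 − (1+r)^−n)/r] for PMT.
Periodic rate r = 0.077 per year.
With n = 11: PMT = 50,000 / ([(1 − (1+r)^−n)/r]) = ¥6,902

¥6,902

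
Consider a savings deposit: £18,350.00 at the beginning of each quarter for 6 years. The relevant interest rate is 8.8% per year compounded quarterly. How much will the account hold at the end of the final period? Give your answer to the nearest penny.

£584,655.10

This is an annuity due: 24 deposits of £18,350.00 at the beginning of each quarter.
Periodic rate r = 0.088/4 per quarter; n is counted in quarters.
FV = PMT × [((1+r)^n − 1)/r] × (1+r) = 18,350 × [(1+r)^24 − 1] / r × (1+r) = £584,655.10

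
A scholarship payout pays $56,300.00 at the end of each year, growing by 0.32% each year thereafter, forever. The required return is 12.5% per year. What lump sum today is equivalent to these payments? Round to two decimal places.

Periodic rate r = 0.125 per year.
Growing perpetuity (Gordon): PV = PMT₁ / (r − g) = 56,300 / (r − 0.0032) = $462,233.17.

$462,233.17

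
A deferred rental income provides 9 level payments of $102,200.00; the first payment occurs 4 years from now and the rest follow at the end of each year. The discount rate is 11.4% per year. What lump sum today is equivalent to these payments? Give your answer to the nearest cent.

$403,043.07

Ordinary annuity of 9 payments, first payment at period 4.
Periodic rate r = 0.114 per year.
The ordinary-annuity PV formula values the stream one period before the first payment (period 3); discount that back 3 periods:
PV₀ = 102,200 × [1 − (1+r)^−9] / r × (1+r)^−3 = $403,043.07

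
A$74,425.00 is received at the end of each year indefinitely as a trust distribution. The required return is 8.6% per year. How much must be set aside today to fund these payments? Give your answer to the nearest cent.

A$865,406.98

Periodic rate r = 0.086 per year.
Level perpetuity: PV = PMT / r = 74,425 / (0.086) = A$865,406.98.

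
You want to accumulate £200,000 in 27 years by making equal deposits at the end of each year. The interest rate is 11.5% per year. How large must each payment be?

Level ordinary annuity; solve FV = PMT × [((1+r)^n − 1)/r] for PMT.
Periodic rate r = 0.115 per year.
With n = 27: PMT = 200,000 / ([((1+r)^n − 1)/r]) = £1,285.04

£1,285.04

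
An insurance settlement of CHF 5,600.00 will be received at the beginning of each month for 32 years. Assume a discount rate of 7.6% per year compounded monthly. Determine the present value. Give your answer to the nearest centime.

This is an annuity due: 384 payments of CHF 5,600.00 at the beginning of each month.
Periodic rate r = 0.076/12 per month; n is counted in months.
PV = PMT × [(1 − (1+r)^−n)/r] × (1+r) = 5,600 × [1 − (1+r)^−384] / r × (1+r) = CHF 811,029.08

CHF 811,029.08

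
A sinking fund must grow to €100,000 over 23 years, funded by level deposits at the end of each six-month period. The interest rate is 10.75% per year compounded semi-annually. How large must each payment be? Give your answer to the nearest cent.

€531.36

Level ordinary annuity; solve FV = PMT × [((1+r)^n − 1)/r] for PMT.
Periodic rate r = 0.1075/2 per half-year; n is counted in half-years.
With n = 46: PMT = 100,000 / ([((1+r)^n − 1)/r]) = €531.36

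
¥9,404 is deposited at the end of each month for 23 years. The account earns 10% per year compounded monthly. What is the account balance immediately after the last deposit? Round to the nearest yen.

¥10,020,424

This is an ordinary annuity: 276 deposits of ¥9,404 at the end of each month.
Periodic rate r = 0.1/12 per month; n is counted in months.
FV = PMT × [((1+r)^n − 1)/r] = 9,404 × [(1+r)^276 − 1] / r = ¥10,020,424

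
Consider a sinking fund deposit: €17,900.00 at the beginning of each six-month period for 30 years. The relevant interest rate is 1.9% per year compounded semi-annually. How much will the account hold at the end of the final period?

€1,452,291.76

This is an annuity due: 60 deposits of €17,900.00 at the beginning of each six-month period.
Periodic rate r = 0.019/2 per half-year; n is counted in half-years.
FV = PMT × [((1+r)^n − 1)/r] × (1+r) = 17,900 × [(1+r)^60 − 1] / r × (1+r) = €1,452,291.76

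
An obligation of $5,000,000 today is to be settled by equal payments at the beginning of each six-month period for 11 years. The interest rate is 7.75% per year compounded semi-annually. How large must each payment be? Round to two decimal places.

Level annuity due; solve PV = PMT × [(1 − (1+r)^−n)/r] × (1+r) for PMT.
Periodic rate r = 0.0775/2 per half-year; n is counted in half-years.
With n = 22: PMT = 5,000,000 / ([(1 − (1+r)^−n)/r] × (1+r)) = $329,119.32

$329,119.32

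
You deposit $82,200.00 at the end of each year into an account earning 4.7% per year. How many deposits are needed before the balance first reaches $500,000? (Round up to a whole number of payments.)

Periodic rate r = 0.047 per year.
Ordinary annuity FV: 500,000 = 82,200 × [((1+r)^n − 1)/r].
(1+r)^n = 1 + 500,000 × r / 82,200, so n = ln(1 + 500,000·r/82,200) / ln(1+r) = 5.47.
Round up to a whole number of payments: n = 6.

6 payments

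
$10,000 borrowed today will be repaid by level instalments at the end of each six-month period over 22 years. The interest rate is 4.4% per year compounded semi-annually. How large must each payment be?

Level ordinary annuity; solve PV = PMT × [(1 − (1+r)^−n)/r] for PMT.
Periodic rate r = 0.044/2 per half-year; n is counted in half-years.
With n = 44: PMT = 10,000 / ([(1 − (1+r)^−n)/r]) = $357.06

$357.06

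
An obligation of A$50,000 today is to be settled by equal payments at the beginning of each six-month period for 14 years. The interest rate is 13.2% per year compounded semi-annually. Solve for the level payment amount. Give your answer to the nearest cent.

A$3,716.45

Level annuity due; solve PV = PMT × [(1 − (1+r)^−n)/r] × (1+r) for PMT.
Periodic rate r = 0.132/2 per half-year; n is counted in half-years.
With n = 28: PMT = 50,000 / ([(1 − (1+r)^−n)/r] × (1+r)) = A$3,716.45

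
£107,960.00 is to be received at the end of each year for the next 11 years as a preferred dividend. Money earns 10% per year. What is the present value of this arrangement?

This is an ordinary annuity: 11 payments of £107,960.00 at the end of each year.
Periodic rate r = 0.1 per year.
PV = PMT × [(1 − (1+r)^−n)/r] = 107,960 × [1 − (1+r)^−11] / r = £701,206.79

£701,206.79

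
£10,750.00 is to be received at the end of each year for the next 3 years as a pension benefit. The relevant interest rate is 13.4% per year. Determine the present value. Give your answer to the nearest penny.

This is an ordinary annuity: 3 payments of £10,750.00 at the end of each year.
Periodic rate r = 0.134 per year.
PV = PMT × [(1 − (1+r)^−n)/r] = 10,750 × [1 − (1+r)^−3] / r = £25,210.99

£25,210.99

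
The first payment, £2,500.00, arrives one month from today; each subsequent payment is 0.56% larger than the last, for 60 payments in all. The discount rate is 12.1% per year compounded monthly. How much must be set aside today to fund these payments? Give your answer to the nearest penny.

£130,626.05

Periodic rate r = 0.121/12 per month; n is counted in months.
Growing ordinary annuity: PV = PMT₁ × [1 − ((1+g)/(1+r))^n] / (r − g) = 2,500 × [1 − ((1+0.0056)/(1+r))^60] / (r − 0.0056) = £130,626.05.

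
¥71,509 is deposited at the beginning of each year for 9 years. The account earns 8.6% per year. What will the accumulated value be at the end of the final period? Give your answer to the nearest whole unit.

¥994,398

This is an annuity due: 9 deposits of ¥71,509 at the beginning of each year.
Periodic rate r = 0.086 per year.
FV = PMT × [((1+r)^n − 1)/r] × (1+r) = 71,509 × [(1+r)^9 − 1] / r × (1+r) = ¥994,398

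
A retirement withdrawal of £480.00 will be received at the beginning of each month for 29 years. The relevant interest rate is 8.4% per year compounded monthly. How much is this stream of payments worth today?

This is an annuity due: 348 payments of £480.00 at the beginning of each month.
Periodic rate r = 0.084/12 per month; n is counted in months.
PV = PMT × [(1 − (1+r)^−n)/r] × (1+r) = 480 × [1 − (1+r)^−348] / r × (1+r) = £62,957.23

£62,957.23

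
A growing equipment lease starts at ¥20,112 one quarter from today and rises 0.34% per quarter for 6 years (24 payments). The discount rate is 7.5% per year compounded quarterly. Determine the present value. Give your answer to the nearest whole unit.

¥400,100

Periodic rate r = 0.075/4 per quarter; n is counted in quarters.
Growing ordinary annuity: PV = PMT₁ × [1 − ((1+g)/(1+r))^n] / (r − g) = 20,112 × [1 − ((1+0.0034)/(1+r))^24] / (r − 0.0034) = ¥400,100.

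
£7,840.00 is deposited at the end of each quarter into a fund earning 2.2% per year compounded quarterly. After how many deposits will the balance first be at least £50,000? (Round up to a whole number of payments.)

7 payments

Periodic rate r = 0.022/4 per quarter; n is counted in quarters.
Ordinary annuity FV: 50,000 = 7,840 × [((1+r)^n − 1)/r].
(1+r)^n = 1 + 50,000 × r / 7,840, so n = ln(1 + 50,000·r/7,840) / ln(1+r) = 6.29.
Round up to a whole number of payments: n = 7.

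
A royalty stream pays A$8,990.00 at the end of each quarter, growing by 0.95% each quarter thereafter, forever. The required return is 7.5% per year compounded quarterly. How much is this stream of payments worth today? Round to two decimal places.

A$971,891.89

Periodic rate r = 0.075/4 per quarter.
Growing perpetuity (Gordon): PV = PMT₁ / (r − g) = 8,990 / (r − 0.0095) = A$971,891.89.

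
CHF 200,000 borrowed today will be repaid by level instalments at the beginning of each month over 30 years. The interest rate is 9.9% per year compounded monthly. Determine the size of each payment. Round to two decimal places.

CHF 1,726.14

Level annuity due; solve PV = PMT × [(1 − (1+r)^−n)/r] × (1+r) for PMT.
Periodic rate r = 0.099/12 per month; n is counted in months.
With n = 360: PMT = 200,000 / ([(1 − (1+r)^−n)/r] × (1+r)) = CHF 1,726.14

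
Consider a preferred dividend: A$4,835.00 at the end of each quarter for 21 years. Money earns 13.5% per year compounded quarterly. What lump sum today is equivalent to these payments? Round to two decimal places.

A$134,444.33

This is an ordinary annuity: 84 payments of A$4,835.00 at the end of each quarter.
Periodic rate r = 0.135/4 per quarter; n is counted in quarters.
PV = PMT × [(1 − (1+r)^−n)/r] = 4,835 × [1 − (1+r)^−84] / r = A$134,444.33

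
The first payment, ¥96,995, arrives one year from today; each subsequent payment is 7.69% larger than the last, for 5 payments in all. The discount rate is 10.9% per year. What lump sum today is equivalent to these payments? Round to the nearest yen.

Periodic rate r = 0.109 per year.
Growing ordinary annuity: PV = PMT₁ × [1 − ((1+g)/(1+r))^n] / (r − g) = 96,995 × [1 − ((1+0.0769)/(1+r))^5] / (r − 0.0769) = ¥412,715.

¥412,715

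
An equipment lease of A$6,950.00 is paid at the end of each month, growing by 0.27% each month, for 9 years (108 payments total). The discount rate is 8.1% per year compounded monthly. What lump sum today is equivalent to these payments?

A$605,692.83

Periodic rate r = 0.081/12 per month; n is counted in months.
Growing ordinary annuity: PV = PMT₁ × [1 − ((1+g)/(1+r))^n] / (r − g) = 6,950 × [1 − ((1+0.0027)/(1+r))^108] / (r − 0.0027) = A$605,692.83.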